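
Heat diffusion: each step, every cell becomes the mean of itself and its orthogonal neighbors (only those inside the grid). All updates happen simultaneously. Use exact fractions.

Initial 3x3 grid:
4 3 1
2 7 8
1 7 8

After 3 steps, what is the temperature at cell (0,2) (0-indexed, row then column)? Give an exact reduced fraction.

Answer: 1151/240

Derivation:
Step 1: cell (0,2) = 4
Step 2: cell (0,2) = 55/12
Step 3: cell (0,2) = 1151/240
Full grid after step 3:
  901/240 6767/1600 1151/240
  29339/7200 2403/500 4883/900
  9749/2160 25301/4800 12799/2160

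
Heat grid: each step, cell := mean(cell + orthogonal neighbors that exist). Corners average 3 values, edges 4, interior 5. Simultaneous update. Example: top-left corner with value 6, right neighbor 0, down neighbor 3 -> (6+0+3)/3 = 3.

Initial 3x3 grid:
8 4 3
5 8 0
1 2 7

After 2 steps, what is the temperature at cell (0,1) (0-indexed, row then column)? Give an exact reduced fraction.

Step 1: cell (0,1) = 23/4
Step 2: cell (0,1) = 351/80
Full grid after step 2:
  203/36 351/80 151/36
  529/120 481/100 409/120
  38/9 419/120 4

Answer: 351/80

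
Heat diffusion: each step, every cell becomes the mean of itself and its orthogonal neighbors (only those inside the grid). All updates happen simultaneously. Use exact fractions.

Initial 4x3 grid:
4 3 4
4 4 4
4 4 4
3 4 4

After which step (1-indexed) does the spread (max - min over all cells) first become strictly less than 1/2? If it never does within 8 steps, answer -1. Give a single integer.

Step 1: max=4, min=11/3, spread=1/3
  -> spread < 1/2 first at step 1
Step 2: max=4, min=893/240, spread=67/240
Step 3: max=565/144, min=4079/1080, spread=317/2160
Step 4: max=46877/12000, min=3286949/864000, spread=17639/172800
Step 5: max=10077913/2592000, min=29627359/7776000, spread=30319/388800
Step 6: max=602653147/155520000, min=1783287041/466560000, spread=61681/1166400
Step 7: max=445921433/115200000, min=107094573019/27993600000, spread=1580419/34992000
Step 8: max=2163839985707/559872000000, min=6435057805121/1679616000000, spread=7057769/209952000

Answer: 1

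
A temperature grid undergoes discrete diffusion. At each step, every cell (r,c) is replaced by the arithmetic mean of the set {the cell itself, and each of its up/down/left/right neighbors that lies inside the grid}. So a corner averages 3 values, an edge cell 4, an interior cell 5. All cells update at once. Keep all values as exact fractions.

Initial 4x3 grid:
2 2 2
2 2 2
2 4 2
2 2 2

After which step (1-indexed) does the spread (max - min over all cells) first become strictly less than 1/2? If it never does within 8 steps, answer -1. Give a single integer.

Step 1: max=5/2, min=2, spread=1/2
Step 2: max=123/50, min=2, spread=23/50
  -> spread < 1/2 first at step 2
Step 3: max=5611/2400, min=413/200, spread=131/480
Step 4: max=49751/21600, min=7591/3600, spread=841/4320
Step 5: max=19822051/8640000, min=1533373/720000, spread=56863/345600
Step 6: max=177054341/77760000, min=13949543/6480000, spread=386393/3110400
Step 7: max=70601723131/31104000000, min=5604358813/2592000000, spread=26795339/248832000
Step 8: max=4216295714129/1866240000000, min=338126149667/155520000000, spread=254051069/2985984000

Answer: 2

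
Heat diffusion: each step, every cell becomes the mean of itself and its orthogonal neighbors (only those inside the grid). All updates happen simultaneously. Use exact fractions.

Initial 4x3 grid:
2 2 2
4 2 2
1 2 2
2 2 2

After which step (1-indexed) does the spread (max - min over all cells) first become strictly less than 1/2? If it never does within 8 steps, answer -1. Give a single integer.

Step 1: max=8/3, min=5/3, spread=1
Step 2: max=287/120, min=28/15, spread=21/40
Step 3: max=2507/1080, min=349/180, spread=413/1080
  -> spread < 1/2 first at step 3
Step 4: max=72161/32400, min=106141/54000, spread=21191/81000
Step 5: max=2148167/972000, min=71431/36000, spread=21953/97200
Step 6: max=31710517/14580000, min=19527203/9720000, spread=193577/1166400
Step 7: max=472472507/218700000, min=1177262777/583200000, spread=9919669/69984000
Step 8: max=112520264377/52488000000, min=23709687431/11664000000, spread=18645347/167961600

Answer: 3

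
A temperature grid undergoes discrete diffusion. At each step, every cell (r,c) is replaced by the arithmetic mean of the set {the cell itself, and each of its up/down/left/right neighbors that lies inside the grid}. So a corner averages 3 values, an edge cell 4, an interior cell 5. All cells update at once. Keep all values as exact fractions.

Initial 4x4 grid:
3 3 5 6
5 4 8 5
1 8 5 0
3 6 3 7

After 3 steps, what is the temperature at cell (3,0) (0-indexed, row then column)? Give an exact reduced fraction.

Answer: 9143/2160

Derivation:
Step 1: cell (3,0) = 10/3
Step 2: cell (3,0) = 151/36
Step 3: cell (3,0) = 9143/2160
Full grid after step 3:
  8911/2160 31933/7200 36053/7200 10889/2160
  7297/1800 28177/6000 29519/6000 17659/3600
  7733/1800 1097/240 5731/1200 3311/720
  9143/2160 32897/7200 6613/1440 9473/2160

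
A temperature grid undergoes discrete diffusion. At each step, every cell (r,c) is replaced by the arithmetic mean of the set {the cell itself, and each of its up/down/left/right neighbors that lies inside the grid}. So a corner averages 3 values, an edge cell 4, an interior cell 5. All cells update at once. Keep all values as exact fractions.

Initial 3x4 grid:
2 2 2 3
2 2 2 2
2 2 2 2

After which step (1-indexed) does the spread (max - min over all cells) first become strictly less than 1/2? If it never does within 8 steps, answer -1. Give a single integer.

Step 1: max=7/3, min=2, spread=1/3
  -> spread < 1/2 first at step 1
Step 2: max=41/18, min=2, spread=5/18
Step 3: max=473/216, min=2, spread=41/216
Step 4: max=56057/25920, min=2, spread=4217/25920
Step 5: max=3319549/1555200, min=14479/7200, spread=38417/311040
Step 6: max=197824211/93312000, min=290597/144000, spread=1903471/18662400
Step 7: max=11798429089/5598720000, min=8755759/4320000, spread=18038617/223948800
Step 8: max=705114582851/335923200000, min=790526759/388800000, spread=883978523/13436928000

Answer: 1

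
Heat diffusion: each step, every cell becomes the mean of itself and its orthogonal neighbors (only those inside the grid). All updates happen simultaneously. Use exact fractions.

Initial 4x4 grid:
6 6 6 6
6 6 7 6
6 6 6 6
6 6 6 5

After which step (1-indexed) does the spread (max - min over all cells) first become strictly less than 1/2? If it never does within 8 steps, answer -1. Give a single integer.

Step 1: max=25/4, min=17/3, spread=7/12
Step 2: max=311/50, min=103/18, spread=112/225
  -> spread < 1/2 first at step 2
Step 3: max=14767/2400, min=12667/2160, spread=6233/21600
Step 4: max=132217/21600, min=381889/64800, spread=7381/32400
Step 5: max=13187959/2160000, min=11544019/1944000, spread=3251441/19440000
Step 6: max=118354309/19440000, min=69462737/11664000, spread=3874621/29160000
Step 7: max=11818449367/1944000000, min=10452387007/1749600000, spread=1842174233/17496000000
Step 8: max=353969723653/58320000000, min=314115609229/52488000000, spread=44571420587/524880000000

Answer: 2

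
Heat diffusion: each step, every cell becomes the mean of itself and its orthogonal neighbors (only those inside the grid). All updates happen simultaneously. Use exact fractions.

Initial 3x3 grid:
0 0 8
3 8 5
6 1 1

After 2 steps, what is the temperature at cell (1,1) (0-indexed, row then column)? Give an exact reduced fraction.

Answer: 423/100

Derivation:
Step 1: cell (1,1) = 17/5
Step 2: cell (1,1) = 423/100
Full grid after step 2:
  37/12 191/60 83/18
  719/240 423/100 467/120
  139/36 49/15 71/18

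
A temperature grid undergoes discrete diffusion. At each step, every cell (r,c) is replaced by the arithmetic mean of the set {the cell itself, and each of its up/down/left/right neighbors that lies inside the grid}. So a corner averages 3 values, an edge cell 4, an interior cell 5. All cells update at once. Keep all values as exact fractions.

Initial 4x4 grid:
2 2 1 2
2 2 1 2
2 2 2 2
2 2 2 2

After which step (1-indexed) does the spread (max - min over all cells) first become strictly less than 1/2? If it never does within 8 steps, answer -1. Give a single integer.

Step 1: max=2, min=3/2, spread=1/2
Step 2: max=2, min=391/240, spread=89/240
  -> spread < 1/2 first at step 2
Step 3: max=2, min=226/135, spread=44/135
Step 4: max=1187/600, min=27523/16200, spread=2263/8100
Step 5: max=11791/6000, min=33607/19440, spread=7181/30375
Step 6: max=263149/135000, min=12758663/7290000, spread=1451383/7290000
Step 7: max=1569073/810000, min=387025817/218700000, spread=36623893/218700000
Step 8: max=77981621/40500000, min=11709323999/6561000000, spread=923698603/6561000000

Answer: 2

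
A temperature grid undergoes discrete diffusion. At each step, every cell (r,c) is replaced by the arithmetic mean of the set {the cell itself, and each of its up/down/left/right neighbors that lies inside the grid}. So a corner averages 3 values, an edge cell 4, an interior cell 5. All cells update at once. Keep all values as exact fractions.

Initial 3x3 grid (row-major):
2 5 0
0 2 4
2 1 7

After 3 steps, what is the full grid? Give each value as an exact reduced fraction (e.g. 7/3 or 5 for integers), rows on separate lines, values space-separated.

After step 1:
  7/3 9/4 3
  3/2 12/5 13/4
  1 3 4
After step 2:
  73/36 599/240 17/6
  217/120 62/25 253/80
  11/6 13/5 41/12
After step 3:
  4559/2160 35413/14400 1019/360
  14669/7200 941/375 4757/1600
  749/360 1033/400 2203/720

Answer: 4559/2160 35413/14400 1019/360
14669/7200 941/375 4757/1600
749/360 1033/400 2203/720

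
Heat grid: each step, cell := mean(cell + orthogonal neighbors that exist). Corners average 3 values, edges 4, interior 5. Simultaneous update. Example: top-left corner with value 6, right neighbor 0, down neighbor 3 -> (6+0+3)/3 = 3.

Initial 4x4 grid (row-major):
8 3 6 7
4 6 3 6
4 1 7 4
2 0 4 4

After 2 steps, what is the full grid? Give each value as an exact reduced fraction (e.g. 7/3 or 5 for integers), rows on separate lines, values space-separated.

Answer: 65/12 189/40 673/120 193/36
333/80 477/100 451/100 1331/240
277/80 153/50 22/5 361/80
13/6 111/40 133/40 13/3

Derivation:
After step 1:
  5 23/4 19/4 19/3
  11/2 17/5 28/5 5
  11/4 18/5 19/5 21/4
  2 7/4 15/4 4
After step 2:
  65/12 189/40 673/120 193/36
  333/80 477/100 451/100 1331/240
  277/80 153/50 22/5 361/80
  13/6 111/40 133/40 13/3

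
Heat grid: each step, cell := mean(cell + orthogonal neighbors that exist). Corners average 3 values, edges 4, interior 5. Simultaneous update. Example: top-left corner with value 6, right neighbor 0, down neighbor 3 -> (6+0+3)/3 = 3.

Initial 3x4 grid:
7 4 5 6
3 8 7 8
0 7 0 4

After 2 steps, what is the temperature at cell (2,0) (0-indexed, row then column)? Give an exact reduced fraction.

Step 1: cell (2,0) = 10/3
Step 2: cell (2,0) = 139/36
Full grid after step 2:
  91/18 659/120 703/120 217/36
  183/40 513/100 553/100 1331/240
  139/36 1043/240 357/80 59/12

Answer: 139/36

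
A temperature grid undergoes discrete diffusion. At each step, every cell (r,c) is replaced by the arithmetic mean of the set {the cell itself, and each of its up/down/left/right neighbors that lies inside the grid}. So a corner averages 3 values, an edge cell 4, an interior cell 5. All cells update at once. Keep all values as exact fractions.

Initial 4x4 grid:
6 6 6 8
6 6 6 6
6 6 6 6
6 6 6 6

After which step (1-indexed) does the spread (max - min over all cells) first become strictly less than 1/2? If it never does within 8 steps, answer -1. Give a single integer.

Step 1: max=20/3, min=6, spread=2/3
Step 2: max=59/9, min=6, spread=5/9
Step 3: max=689/108, min=6, spread=41/108
  -> spread < 1/2 first at step 3
Step 4: max=20483/3240, min=6, spread=1043/3240
Step 5: max=608753/97200, min=6, spread=25553/97200
Step 6: max=18167459/2916000, min=54079/9000, spread=645863/2916000
Step 7: max=542521691/87480000, min=360971/60000, spread=16225973/87480000
Step 8: max=16223877983/2624400000, min=162701/27000, spread=409340783/2624400000

Answer: 3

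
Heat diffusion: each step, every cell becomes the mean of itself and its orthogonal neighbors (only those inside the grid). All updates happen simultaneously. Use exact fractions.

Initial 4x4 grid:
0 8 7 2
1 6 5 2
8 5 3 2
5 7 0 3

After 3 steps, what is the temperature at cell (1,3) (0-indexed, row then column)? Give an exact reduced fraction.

Step 1: cell (1,3) = 11/4
Step 2: cell (1,3) = 811/240
Step 3: cell (1,3) = 25201/7200
Full grid after step 3:
  205/48 10993/2400 31651/7200 2179/540
  2737/600 8969/2000 1576/375 25201/7200
  8617/1800 7051/1500 21697/6000 21889/7200
  1391/270 8017/1800 6451/1800 1151/432

Answer: 25201/7200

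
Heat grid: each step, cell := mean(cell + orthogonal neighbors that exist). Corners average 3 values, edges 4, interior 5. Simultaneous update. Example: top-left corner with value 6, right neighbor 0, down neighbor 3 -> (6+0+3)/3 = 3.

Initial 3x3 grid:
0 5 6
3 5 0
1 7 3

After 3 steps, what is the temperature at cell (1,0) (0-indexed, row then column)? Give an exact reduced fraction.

Step 1: cell (1,0) = 9/4
Step 2: cell (1,0) = 151/48
Step 3: cell (1,0) = 9341/2880
Full grid after step 3:
  1397/432 2489/720 787/216
  9341/2880 4237/1200 1741/480
  1469/432 853/240 791/216

Answer: 9341/2880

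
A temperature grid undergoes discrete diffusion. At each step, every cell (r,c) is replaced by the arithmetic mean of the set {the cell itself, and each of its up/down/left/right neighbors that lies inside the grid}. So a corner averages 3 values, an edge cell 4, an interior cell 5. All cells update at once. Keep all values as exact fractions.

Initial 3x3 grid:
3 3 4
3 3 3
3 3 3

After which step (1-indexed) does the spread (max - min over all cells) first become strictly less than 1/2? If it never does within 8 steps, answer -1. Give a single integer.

Answer: 1

Derivation:
Step 1: max=10/3, min=3, spread=1/3
  -> spread < 1/2 first at step 1
Step 2: max=59/18, min=3, spread=5/18
Step 3: max=689/216, min=3, spread=41/216
Step 4: max=41011/12960, min=1091/360, spread=347/2592
Step 5: max=2439737/777600, min=10957/3600, spread=2921/31104
Step 6: max=145796539/46656000, min=1321483/432000, spread=24611/373248
Step 7: max=8716802033/2799360000, min=29816741/9720000, spread=207329/4478976
Step 8: max=521914752451/167961600000, min=1594001599/518400000, spread=1746635/53747712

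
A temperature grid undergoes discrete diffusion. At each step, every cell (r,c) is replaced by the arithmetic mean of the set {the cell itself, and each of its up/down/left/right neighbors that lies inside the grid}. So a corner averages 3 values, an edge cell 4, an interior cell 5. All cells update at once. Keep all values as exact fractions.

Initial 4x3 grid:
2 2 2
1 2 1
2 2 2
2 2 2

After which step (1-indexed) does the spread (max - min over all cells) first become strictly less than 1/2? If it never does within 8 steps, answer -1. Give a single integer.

Answer: 1

Derivation:
Step 1: max=2, min=8/5, spread=2/5
  -> spread < 1/2 first at step 1
Step 2: max=2, min=203/120, spread=37/120
Step 3: max=139/72, min=1883/1080, spread=101/540
Step 4: max=8609/4500, min=47449/27000, spread=841/5400
Step 5: max=305701/162000, min=107621/60750, spread=11227/97200
Step 6: max=15210457/8100000, min=172865659/97200000, spread=386393/3888000
Step 7: max=906558563/486000000, min=1564700519/874800000, spread=41940559/546750000
Step 8: max=54235718917/29160000000, min=627463923379/349920000000, spread=186917629/2799360000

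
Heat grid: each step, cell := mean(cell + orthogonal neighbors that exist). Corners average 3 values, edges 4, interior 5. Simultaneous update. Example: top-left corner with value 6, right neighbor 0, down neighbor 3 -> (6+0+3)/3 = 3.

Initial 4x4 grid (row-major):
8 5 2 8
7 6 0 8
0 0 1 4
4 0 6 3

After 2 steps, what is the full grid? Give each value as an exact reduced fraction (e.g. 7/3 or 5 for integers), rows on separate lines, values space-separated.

After step 1:
  20/3 21/4 15/4 6
  21/4 18/5 17/5 5
  11/4 7/5 11/5 4
  4/3 5/2 5/2 13/3
After step 2:
  103/18 289/60 23/5 59/12
  137/30 189/50 359/100 23/5
  161/60 249/100 27/10 233/60
  79/36 29/15 173/60 65/18

Answer: 103/18 289/60 23/5 59/12
137/30 189/50 359/100 23/5
161/60 249/100 27/10 233/60
79/36 29/15 173/60 65/18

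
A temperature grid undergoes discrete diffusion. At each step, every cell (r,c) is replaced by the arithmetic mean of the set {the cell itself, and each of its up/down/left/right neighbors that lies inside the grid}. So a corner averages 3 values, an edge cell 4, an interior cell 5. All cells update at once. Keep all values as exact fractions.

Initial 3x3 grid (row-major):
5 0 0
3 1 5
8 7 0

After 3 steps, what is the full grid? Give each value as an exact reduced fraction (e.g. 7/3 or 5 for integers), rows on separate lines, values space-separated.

After step 1:
  8/3 3/2 5/3
  17/4 16/5 3/2
  6 4 4
After step 2:
  101/36 271/120 14/9
  967/240 289/100 311/120
  19/4 43/10 19/6
After step 3:
  6547/2160 17117/7200 1153/540
  52109/14400 19283/6000 18367/7200
  3139/720 1133/300 1207/360

Answer: 6547/2160 17117/7200 1153/540
52109/14400 19283/6000 18367/7200
3139/720 1133/300 1207/360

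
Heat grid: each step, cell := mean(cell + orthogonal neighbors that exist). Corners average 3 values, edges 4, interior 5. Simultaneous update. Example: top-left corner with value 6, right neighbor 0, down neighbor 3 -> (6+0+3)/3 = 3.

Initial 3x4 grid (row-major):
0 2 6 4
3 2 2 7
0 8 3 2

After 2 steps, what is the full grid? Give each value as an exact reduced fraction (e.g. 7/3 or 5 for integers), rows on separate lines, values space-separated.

Answer: 65/36 83/30 47/12 155/36
599/240 72/25 92/25 209/48
49/18 211/60 15/4 23/6

Derivation:
After step 1:
  5/3 5/2 7/2 17/3
  5/4 17/5 4 15/4
  11/3 13/4 15/4 4
After step 2:
  65/36 83/30 47/12 155/36
  599/240 72/25 92/25 209/48
  49/18 211/60 15/4 23/6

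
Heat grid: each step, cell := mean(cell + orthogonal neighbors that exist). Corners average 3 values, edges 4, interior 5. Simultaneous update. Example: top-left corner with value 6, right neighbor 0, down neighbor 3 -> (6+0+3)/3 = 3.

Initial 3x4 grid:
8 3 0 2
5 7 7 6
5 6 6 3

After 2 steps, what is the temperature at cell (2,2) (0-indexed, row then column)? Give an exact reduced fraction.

Answer: 217/40

Derivation:
Step 1: cell (2,2) = 11/2
Step 2: cell (2,2) = 217/40
Full grid after step 2:
  193/36 553/120 461/120 61/18
  1351/240 551/100 119/25 521/120
  211/36 673/120 217/40 5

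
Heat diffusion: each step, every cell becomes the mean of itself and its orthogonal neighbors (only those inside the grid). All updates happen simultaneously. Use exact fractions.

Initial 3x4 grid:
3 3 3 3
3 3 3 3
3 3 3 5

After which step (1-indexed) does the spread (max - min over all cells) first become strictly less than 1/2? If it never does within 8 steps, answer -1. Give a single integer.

Step 1: max=11/3, min=3, spread=2/3
Step 2: max=32/9, min=3, spread=5/9
Step 3: max=365/108, min=3, spread=41/108
  -> spread < 1/2 first at step 3
Step 4: max=43097/12960, min=3, spread=4217/12960
Step 5: max=2541949/777600, min=10879/3600, spread=38417/155520
Step 6: max=151168211/46656000, min=218597/72000, spread=1903471/9331200
Step 7: max=8999069089/2799360000, min=6595759/2160000, spread=18038617/111974400
Step 8: max=537152982851/167961600000, min=596126759/194400000, spread=883978523/6718464000

Answer: 3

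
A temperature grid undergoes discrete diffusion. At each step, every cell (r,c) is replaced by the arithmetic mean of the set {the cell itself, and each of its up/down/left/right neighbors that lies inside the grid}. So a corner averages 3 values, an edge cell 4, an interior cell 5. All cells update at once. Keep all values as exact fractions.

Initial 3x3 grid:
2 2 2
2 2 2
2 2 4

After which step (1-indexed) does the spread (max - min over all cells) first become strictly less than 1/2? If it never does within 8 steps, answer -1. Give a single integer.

Step 1: max=8/3, min=2, spread=2/3
Step 2: max=23/9, min=2, spread=5/9
Step 3: max=257/108, min=2, spread=41/108
  -> spread < 1/2 first at step 3
Step 4: max=15091/6480, min=371/180, spread=347/1296
Step 5: max=884537/388800, min=3757/1800, spread=2921/15552
Step 6: max=52484539/23328000, min=457483/216000, spread=24611/186624
Step 7: max=3118082033/1399680000, min=10376741/4860000, spread=207329/2239488
Step 8: max=185991552451/83980800000, min=557201599/259200000, spread=1746635/26873856

Answer: 3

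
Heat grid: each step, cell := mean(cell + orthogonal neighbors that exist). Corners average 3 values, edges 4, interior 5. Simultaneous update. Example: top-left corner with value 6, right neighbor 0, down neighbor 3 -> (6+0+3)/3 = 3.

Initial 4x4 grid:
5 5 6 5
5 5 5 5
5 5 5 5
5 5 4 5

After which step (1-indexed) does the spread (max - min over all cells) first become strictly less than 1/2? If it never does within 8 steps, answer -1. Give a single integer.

Answer: 3

Derivation:
Step 1: max=16/3, min=14/3, spread=2/3
Step 2: max=631/120, min=569/120, spread=31/60
Step 3: max=5611/1080, min=5189/1080, spread=211/540
  -> spread < 1/2 first at step 3
Step 4: max=555871/108000, min=524129/108000, spread=15871/54000
Step 5: max=4975891/972000, min=4744109/972000, spread=115891/486000
Step 6: max=495232711/97200000, min=476767289/97200000, spread=9232711/48600000
Step 7: max=4441159531/874800000, min=4306840469/874800000, spread=67159531/437400000
Step 8: max=443020197151/87480000000, min=431779802849/87480000000, spread=5620197151/43740000000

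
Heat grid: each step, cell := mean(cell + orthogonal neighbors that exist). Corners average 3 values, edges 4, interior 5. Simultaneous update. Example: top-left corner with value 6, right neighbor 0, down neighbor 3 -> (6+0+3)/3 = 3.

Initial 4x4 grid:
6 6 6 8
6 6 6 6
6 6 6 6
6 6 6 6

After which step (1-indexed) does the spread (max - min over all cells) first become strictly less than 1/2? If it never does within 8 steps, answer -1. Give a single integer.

Step 1: max=20/3, min=6, spread=2/3
Step 2: max=59/9, min=6, spread=5/9
Step 3: max=689/108, min=6, spread=41/108
  -> spread < 1/2 first at step 3
Step 4: max=20483/3240, min=6, spread=1043/3240
Step 5: max=608753/97200, min=6, spread=25553/97200
Step 6: max=18167459/2916000, min=54079/9000, spread=645863/2916000
Step 7: max=542521691/87480000, min=360971/60000, spread=16225973/87480000
Step 8: max=16223877983/2624400000, min=162701/27000, spread=409340783/2624400000

Answer: 3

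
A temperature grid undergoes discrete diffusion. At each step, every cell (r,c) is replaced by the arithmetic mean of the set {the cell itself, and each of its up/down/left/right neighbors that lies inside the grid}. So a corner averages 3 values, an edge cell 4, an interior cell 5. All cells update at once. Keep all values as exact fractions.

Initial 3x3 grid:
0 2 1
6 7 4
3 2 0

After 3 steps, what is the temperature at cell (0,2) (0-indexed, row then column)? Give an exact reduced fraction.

Step 1: cell (0,2) = 7/3
Step 2: cell (0,2) = 47/18
Step 3: cell (0,2) = 3031/1080
Full grid after step 3:
  3461/1080 7159/2400 3031/1080
  6113/1800 9599/3000 10351/3600
  1873/540 11501/3600 263/90

Answer: 3031/1080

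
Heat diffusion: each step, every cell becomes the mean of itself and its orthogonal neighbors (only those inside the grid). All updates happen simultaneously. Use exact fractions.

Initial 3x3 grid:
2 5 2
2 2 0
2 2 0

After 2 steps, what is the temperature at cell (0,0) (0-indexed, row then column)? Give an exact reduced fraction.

Answer: 31/12

Derivation:
Step 1: cell (0,0) = 3
Step 2: cell (0,0) = 31/12
Full grid after step 2:
  31/12 617/240 73/36
  23/10 189/100 31/20
  11/6 191/120 19/18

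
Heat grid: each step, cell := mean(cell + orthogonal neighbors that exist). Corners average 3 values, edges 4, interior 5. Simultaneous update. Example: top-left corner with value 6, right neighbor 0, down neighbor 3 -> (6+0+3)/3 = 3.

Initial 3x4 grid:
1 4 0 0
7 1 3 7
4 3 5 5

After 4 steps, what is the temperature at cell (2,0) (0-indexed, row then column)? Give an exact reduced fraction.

Answer: 468461/129600

Derivation:
Step 1: cell (2,0) = 14/3
Step 2: cell (2,0) = 67/18
Step 3: cell (2,0) = 4133/1080
Step 4: cell (2,0) = 468461/129600
Full grid after step 4:
  44329/14400 214177/72000 619691/216000 391531/129600
  2960059/864000 1172741/360000 133599/40000 985283/288000
  468461/129600 795031/216000 803191/216000 497231/129600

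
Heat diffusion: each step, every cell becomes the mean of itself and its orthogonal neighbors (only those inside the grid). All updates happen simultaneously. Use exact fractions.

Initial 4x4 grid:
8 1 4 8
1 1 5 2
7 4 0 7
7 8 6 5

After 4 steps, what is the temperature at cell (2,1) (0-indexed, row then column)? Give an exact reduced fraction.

Answer: 40963/9000

Derivation:
Step 1: cell (2,1) = 4
Step 2: cell (2,1) = 109/25
Step 3: cell (2,1) = 1661/375
Step 4: cell (2,1) = 40963/9000
Full grid after step 4:
  59927/16200 100321/27000 52333/13500 17017/4050
  217097/54000 6983/1800 91337/22500 28229/6750
  253451/54000 40963/9000 437/100 40907/9000
  85067/16200 136663/27000 11053/2250 1066/225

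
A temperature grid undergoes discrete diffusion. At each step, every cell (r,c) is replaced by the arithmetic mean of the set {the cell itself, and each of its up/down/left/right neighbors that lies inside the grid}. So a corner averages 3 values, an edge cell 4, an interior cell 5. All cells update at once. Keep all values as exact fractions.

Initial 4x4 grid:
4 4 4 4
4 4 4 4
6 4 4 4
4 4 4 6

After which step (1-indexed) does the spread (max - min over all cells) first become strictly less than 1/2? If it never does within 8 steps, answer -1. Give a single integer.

Answer: 3

Derivation:
Step 1: max=14/3, min=4, spread=2/3
Step 2: max=41/9, min=4, spread=5/9
Step 3: max=4787/1080, min=4, spread=467/1080
  -> spread < 1/2 first at step 3
Step 4: max=141257/32400, min=583/144, spread=5041/16200
Step 5: max=4230491/972000, min=2548/625, spread=1339207/4860000
Step 6: max=126067769/29160000, min=13284023/3240000, spread=3255781/14580000
Step 7: max=3771057467/874800000, min=80140817/19440000, spread=82360351/437400000
Step 8: max=112707489857/26244000000, min=804135809/194400000, spread=2074577821/13122000000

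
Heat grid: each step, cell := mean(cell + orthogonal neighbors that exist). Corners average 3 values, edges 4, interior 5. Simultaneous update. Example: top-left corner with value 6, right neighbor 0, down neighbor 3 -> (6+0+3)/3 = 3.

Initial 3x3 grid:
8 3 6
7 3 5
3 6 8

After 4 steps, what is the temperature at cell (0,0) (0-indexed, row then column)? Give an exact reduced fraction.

Step 1: cell (0,0) = 6
Step 2: cell (0,0) = 65/12
Step 3: cell (0,0) = 3811/720
Step 4: cell (0,0) = 226577/43200
Full grid after step 4:
  226577/43200 1127863/216000 337303/64800
  4560827/864000 1892899/360000 84513/16000
  686431/129600 575369/108000 346253/64800

Answer: 226577/43200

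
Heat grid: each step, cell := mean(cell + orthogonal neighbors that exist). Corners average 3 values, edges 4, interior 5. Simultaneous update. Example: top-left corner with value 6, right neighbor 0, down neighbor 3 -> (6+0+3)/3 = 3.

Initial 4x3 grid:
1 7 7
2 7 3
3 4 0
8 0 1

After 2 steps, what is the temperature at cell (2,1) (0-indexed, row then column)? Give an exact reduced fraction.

Answer: 169/50

Derivation:
Step 1: cell (2,1) = 14/5
Step 2: cell (2,1) = 169/50
Full grid after step 2:
  145/36 191/40 185/36
  463/120 102/25 991/240
  419/120 169/50 563/240
  67/18 201/80 67/36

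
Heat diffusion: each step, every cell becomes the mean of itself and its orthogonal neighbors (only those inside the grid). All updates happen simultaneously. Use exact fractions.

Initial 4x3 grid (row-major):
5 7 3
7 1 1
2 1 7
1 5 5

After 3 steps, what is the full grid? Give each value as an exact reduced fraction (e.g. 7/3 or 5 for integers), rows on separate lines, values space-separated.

Answer: 4717/1080 1607/400 4067/1080
13783/3600 461/125 12833/3600
11813/3600 2581/750 13013/3600
3431/1080 6149/1800 4151/1080

Derivation:
After step 1:
  19/3 4 11/3
  15/4 17/5 3
  11/4 16/5 7/2
  8/3 3 17/3
After step 2:
  169/36 87/20 32/9
  487/120 347/100 407/120
  371/120 317/100 461/120
  101/36 109/30 73/18
After step 3:
  4717/1080 1607/400 4067/1080
  13783/3600 461/125 12833/3600
  11813/3600 2581/750 13013/3600
  3431/1080 6149/1800 4151/1080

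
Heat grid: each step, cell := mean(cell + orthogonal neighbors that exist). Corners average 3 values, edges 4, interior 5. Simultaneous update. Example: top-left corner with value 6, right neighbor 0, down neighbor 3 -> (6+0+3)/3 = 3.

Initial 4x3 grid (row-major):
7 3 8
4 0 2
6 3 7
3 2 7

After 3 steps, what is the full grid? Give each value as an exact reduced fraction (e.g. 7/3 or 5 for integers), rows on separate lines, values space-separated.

Answer: 8839/2160 1993/480 4417/1080
5753/1440 1539/400 373/90
5477/1440 399/100 3011/720
2119/540 3889/960 9491/2160

Derivation:
After step 1:
  14/3 9/2 13/3
  17/4 12/5 17/4
  4 18/5 19/4
  11/3 15/4 16/3
After step 2:
  161/36 159/40 157/36
  919/240 19/5 59/15
  931/240 37/10 269/60
  137/36 327/80 83/18
After step 3:
  8839/2160 1993/480 4417/1080
  5753/1440 1539/400 373/90
  5477/1440 399/100 3011/720
  2119/540 3889/960 9491/2160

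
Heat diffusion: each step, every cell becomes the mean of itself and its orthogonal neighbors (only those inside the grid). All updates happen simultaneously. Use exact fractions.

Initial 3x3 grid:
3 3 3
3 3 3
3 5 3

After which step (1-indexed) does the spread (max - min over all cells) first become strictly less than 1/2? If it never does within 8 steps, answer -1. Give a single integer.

Step 1: max=11/3, min=3, spread=2/3
Step 2: max=427/120, min=3, spread=67/120
Step 3: max=3677/1080, min=307/100, spread=1807/5400
  -> spread < 1/2 first at step 3
Step 4: max=1453963/432000, min=8461/2700, spread=33401/144000
Step 5: max=12893933/3888000, min=853391/270000, spread=3025513/19440000
Step 6: max=5130526867/1555200000, min=45955949/14400000, spread=53531/497664
Step 7: max=305968925849/93312000000, min=12455116051/3888000000, spread=450953/5971968
Step 8: max=18305063560603/5598720000000, min=1500688610519/466560000000, spread=3799043/71663616

Answer: 3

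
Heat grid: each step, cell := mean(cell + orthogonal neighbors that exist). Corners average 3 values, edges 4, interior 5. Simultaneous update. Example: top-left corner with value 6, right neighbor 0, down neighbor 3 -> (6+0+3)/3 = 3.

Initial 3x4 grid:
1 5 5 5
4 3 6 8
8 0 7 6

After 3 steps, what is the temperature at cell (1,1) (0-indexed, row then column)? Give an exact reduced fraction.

Answer: 6383/1500

Derivation:
Step 1: cell (1,1) = 18/5
Step 2: cell (1,1) = 107/25
Step 3: cell (1,1) = 6383/1500
Full grid after step 3:
  8111/2160 30509/7200 12013/2400 517/90
  3553/900 6383/1500 10529/2000 27871/4800
  323/80 10903/2400 4171/800 237/40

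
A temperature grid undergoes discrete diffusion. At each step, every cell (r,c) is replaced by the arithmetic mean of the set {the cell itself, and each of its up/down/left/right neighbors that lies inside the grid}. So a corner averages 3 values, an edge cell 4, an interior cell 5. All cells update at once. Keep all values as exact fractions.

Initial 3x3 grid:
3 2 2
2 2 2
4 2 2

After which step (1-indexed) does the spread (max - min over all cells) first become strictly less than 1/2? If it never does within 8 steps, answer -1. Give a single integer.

Step 1: max=11/4, min=2, spread=3/4
Step 2: max=95/36, min=2, spread=23/36
Step 3: max=1061/432, min=299/144, spread=41/108
  -> spread < 1/2 first at step 3
Step 4: max=62731/25920, min=5161/2400, spread=34961/129600
Step 5: max=3675797/1555200, min=1127899/518400, spread=2921/15552
Step 6: max=218454859/93312000, min=68716453/31104000, spread=24611/186624
Step 7: max=12978911573/5598720000, min=153834433/69120000, spread=207329/2239488
Step 8: max=774542280331/335923200000, min=250903114277/111974400000, spread=1746635/26873856

Answer: 3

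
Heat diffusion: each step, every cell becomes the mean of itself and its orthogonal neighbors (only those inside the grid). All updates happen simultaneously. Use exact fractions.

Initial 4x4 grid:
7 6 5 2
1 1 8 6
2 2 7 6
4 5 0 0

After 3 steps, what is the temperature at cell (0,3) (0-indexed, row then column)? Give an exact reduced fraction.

Answer: 10769/2160

Derivation:
Step 1: cell (0,3) = 13/3
Step 2: cell (0,3) = 181/36
Step 3: cell (0,3) = 10769/2160
Full grid after step 3:
  2149/540 7891/1800 8729/1800 10769/2160
  3233/900 1504/375 27611/6000 34391/7200
  1411/450 21301/6000 493/125 10013/2400
  6559/2160 22501/7200 8263/2400 211/60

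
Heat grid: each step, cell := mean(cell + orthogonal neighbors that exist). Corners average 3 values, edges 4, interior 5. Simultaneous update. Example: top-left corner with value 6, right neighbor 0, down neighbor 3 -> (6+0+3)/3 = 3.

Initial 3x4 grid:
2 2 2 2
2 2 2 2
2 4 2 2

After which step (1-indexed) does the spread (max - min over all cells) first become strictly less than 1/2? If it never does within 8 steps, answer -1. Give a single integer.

Step 1: max=8/3, min=2, spread=2/3
Step 2: max=151/60, min=2, spread=31/60
Step 3: max=1291/540, min=2, spread=211/540
  -> spread < 1/2 first at step 3
Step 4: max=124897/54000, min=1847/900, spread=14077/54000
Step 5: max=1112407/486000, min=111683/54000, spread=5363/24300
Step 6: max=32900809/14580000, min=62869/30000, spread=93859/583200
Step 7: max=1959874481/874800000, min=102536467/48600000, spread=4568723/34992000
Step 8: max=116756435629/52488000000, min=3097618889/1458000000, spread=8387449/83980800

Answer: 3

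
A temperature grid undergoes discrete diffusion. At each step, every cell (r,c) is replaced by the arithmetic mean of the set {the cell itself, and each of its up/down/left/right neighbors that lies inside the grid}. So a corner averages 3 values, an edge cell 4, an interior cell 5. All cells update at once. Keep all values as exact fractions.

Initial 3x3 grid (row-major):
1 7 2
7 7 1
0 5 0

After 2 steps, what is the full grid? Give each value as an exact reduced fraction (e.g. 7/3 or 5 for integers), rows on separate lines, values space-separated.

After step 1:
  5 17/4 10/3
  15/4 27/5 5/2
  4 3 2
After step 2:
  13/3 1079/240 121/36
  363/80 189/50 397/120
  43/12 18/5 5/2

Answer: 13/3 1079/240 121/36
363/80 189/50 397/120
43/12 18/5 5/2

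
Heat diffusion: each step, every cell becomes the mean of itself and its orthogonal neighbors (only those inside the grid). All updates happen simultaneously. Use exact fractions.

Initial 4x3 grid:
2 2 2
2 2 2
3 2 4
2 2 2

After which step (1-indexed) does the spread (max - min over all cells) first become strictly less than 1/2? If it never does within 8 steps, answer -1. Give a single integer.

Step 1: max=8/3, min=2, spread=2/3
Step 2: max=77/30, min=2, spread=17/30
Step 3: max=331/135, min=149/72, spread=413/1080
  -> spread < 1/2 first at step 3
Step 4: max=9631/4050, min=6391/3000, spread=20063/81000
Step 5: max=2306471/972000, min=695647/324000, spread=21953/97200
Step 6: max=68328677/29160000, min=5290771/2430000, spread=193577/1166400
Step 7: max=4079273443/1749600000, min=638546953/291600000, spread=9919669/69984000
Step 8: max=243154244387/104976000000, min=4822935469/2187000000, spread=18645347/167961600

Answer: 3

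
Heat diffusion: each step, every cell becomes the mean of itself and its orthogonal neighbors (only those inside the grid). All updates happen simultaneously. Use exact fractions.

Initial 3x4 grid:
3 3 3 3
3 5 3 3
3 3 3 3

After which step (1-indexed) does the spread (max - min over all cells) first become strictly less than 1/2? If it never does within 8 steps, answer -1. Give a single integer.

Answer: 2

Derivation:
Step 1: max=7/2, min=3, spread=1/2
Step 2: max=173/50, min=3, spread=23/50
  -> spread < 1/2 first at step 2
Step 3: max=8011/2400, min=613/200, spread=131/480
Step 4: max=71351/21600, min=11191/3600, spread=841/4320
Step 5: max=28462051/8640000, min=2253373/720000, spread=56863/345600
Step 6: max=254814341/77760000, min=20429543/6480000, spread=386393/3110400
Step 7: max=101705723131/31104000000, min=8196358813/2592000000, spread=26795339/248832000
Step 8: max=6082535714129/1866240000000, min=493646149667/155520000000, spread=254051069/2985984000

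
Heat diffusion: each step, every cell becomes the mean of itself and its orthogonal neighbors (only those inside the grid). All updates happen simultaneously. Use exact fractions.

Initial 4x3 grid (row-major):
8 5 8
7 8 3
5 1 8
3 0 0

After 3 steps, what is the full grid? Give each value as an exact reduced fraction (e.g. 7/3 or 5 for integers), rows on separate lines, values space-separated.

After step 1:
  20/3 29/4 16/3
  7 24/5 27/4
  4 22/5 3
  8/3 1 8/3
After step 2:
  251/36 481/80 58/9
  337/60 151/25 1193/240
  271/60 86/25 1009/240
  23/9 161/60 20/9
After step 3:
  13393/2160 30563/4800 3137/540
  20831/3600 652/125 38987/7200
  3629/900 25061/6000 26707/7200
  439/135 9811/3600 6559/2160

Answer: 13393/2160 30563/4800 3137/540
20831/3600 652/125 38987/7200
3629/900 25061/6000 26707/7200
439/135 9811/3600 6559/2160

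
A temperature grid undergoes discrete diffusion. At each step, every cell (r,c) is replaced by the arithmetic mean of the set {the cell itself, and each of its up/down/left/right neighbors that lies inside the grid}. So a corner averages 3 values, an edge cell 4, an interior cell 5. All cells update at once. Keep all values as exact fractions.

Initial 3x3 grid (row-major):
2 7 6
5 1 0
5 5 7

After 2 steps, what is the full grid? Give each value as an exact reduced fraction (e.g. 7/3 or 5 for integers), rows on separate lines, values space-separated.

After step 1:
  14/3 4 13/3
  13/4 18/5 7/2
  5 9/2 4
After step 2:
  143/36 83/20 71/18
  991/240 377/100 463/120
  17/4 171/40 4

Answer: 143/36 83/20 71/18
991/240 377/100 463/120
17/4 171/40 4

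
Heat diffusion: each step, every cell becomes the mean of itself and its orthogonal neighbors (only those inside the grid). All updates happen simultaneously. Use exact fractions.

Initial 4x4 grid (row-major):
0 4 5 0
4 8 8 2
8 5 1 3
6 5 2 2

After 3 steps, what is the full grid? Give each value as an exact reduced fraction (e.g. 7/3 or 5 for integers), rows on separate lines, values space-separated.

Answer: 9373/2160 3091/720 14227/3600 7403/2160
7001/1440 28231/6000 24161/6000 24479/7200
7561/1440 1157/240 23111/6000 4291/1440
11399/2160 1669/360 251/72 6053/2160

Derivation:
After step 1:
  8/3 17/4 17/4 7/3
  5 29/5 24/5 13/4
  23/4 27/5 19/5 2
  19/3 9/2 5/2 7/3
After step 2:
  143/36 509/120 469/120 59/18
  1153/240 101/20 219/50 743/240
  1349/240 101/20 37/10 683/240
  199/36 281/60 197/60 41/18
After step 3:
  9373/2160 3091/720 14227/3600 7403/2160
  7001/1440 28231/6000 24161/6000 24479/7200
  7561/1440 1157/240 23111/6000 4291/1440
  11399/2160 1669/360 251/72 6053/2160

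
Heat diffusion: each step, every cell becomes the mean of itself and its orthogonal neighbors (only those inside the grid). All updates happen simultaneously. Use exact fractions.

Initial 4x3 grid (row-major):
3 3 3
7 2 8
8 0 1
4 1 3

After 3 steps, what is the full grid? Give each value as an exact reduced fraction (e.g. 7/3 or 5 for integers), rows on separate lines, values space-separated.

After step 1:
  13/3 11/4 14/3
  5 4 7/2
  19/4 12/5 3
  13/3 2 5/3
After step 2:
  145/36 63/16 131/36
  217/48 353/100 91/24
  989/240 323/100 317/120
  133/36 13/5 20/9
After step 3:
  899/216 18161/4800 1637/432
  29159/7200 1901/500 6121/1800
  28019/7200 6449/2000 10697/3600
  7499/2160 881/300 2687/1080

Answer: 899/216 18161/4800 1637/432
29159/7200 1901/500 6121/1800
28019/7200 6449/2000 10697/3600
7499/2160 881/300 2687/1080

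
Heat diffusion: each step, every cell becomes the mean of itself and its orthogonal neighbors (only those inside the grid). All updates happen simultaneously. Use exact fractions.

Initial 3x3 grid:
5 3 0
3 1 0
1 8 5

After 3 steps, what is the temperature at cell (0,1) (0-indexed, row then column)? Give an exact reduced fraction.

Answer: 6817/2880

Derivation:
Step 1: cell (0,1) = 9/4
Step 2: cell (0,1) = 119/48
Step 3: cell (0,1) = 6817/2880
Full grid after step 3:
  1235/432 6817/2880 313/144
  4361/1440 73/25 3541/1440
  503/144 9347/2880 1357/432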